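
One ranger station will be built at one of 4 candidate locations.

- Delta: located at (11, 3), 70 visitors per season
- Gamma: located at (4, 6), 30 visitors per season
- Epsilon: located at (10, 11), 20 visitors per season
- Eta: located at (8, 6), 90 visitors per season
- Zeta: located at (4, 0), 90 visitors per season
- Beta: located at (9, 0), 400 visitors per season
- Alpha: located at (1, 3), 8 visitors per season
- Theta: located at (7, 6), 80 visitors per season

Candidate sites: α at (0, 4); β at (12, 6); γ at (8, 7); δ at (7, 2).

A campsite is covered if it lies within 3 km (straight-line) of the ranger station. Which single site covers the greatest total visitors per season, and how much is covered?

δ, covering 400

Coverage radius r = 3 km; a point is covered iff (Δx)²+(Δy)² ≤ 3² = 9.
  α (0, 4): covers {Alpha} → 8
  β (12, 6): covers {none} → 0
  γ (8, 7): covers {Eta, Theta} → 170
  δ (7, 2): covers {Beta} → 400
Maximum coverage at δ: 400 visitors per season.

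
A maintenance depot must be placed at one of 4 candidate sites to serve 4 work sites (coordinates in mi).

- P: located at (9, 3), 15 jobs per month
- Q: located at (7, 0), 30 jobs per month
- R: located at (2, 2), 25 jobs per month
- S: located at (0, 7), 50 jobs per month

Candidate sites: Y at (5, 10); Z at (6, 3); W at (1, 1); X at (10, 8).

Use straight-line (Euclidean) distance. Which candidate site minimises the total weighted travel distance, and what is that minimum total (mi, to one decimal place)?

Z, total 603.5 mi

Total weighted distance at each candidate:
  Y (5, 10): total = 932.0
  Z (6, 3): total = 603.5
  W (1, 1): total = 645.7
  X (10, 8): total = 1085.3
Minimum is at Z with total 603.5 mi.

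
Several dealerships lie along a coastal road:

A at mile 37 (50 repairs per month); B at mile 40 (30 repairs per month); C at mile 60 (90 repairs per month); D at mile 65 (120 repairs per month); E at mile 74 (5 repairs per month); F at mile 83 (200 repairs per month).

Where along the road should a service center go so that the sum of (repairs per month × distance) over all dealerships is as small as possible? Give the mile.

x = 65

For a sum of weighted absolute distances on a line, the optimum is the weighted median (not the mean). Total weight W = 495; half-weight = 247.5.
Sort by position and accumulate weight:
  mile 37 (A, w=50) → cum 50
  mile 40 (B, w=30) → cum 80
  mile 60 (C, w=90) → cum 170
  mile 65 (D, w=120) → cum 290  ≥ 247.5 → median here
  mile 74 (E, w=5) → cum 295
  mile 83 (F, w=200) → cum 495
Optimal location: mile 65.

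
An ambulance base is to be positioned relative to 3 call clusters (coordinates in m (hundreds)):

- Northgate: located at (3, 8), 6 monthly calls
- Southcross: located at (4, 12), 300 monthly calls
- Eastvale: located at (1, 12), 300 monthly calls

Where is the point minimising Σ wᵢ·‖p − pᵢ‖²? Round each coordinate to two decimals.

The minimiser of Σwᵢ‖p−pᵢ‖² is the weighted centroid p* = (Σwᵢpᵢ)/(Σwᵢ).
Σwᵢ = 606.
Σwᵢxᵢ = 6·3 + 300·4 + 300·1 = 1518.
Σwᵢyᵢ = 6·8 + 300·12 + 300·12 = 7248.
x* = 1518/606 = 2.50, y* = 7248/606 = 11.96.

(2.50, 11.96)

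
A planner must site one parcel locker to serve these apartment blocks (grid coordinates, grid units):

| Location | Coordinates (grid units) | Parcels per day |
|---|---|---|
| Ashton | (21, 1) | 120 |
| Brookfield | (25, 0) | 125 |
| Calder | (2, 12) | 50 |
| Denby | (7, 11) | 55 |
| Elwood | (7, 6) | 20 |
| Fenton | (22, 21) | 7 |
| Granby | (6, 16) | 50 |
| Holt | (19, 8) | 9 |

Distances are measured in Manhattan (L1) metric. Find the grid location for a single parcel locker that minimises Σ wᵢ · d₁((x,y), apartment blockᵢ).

(21, 1)

Manhattan distance separates: Σwᵢ(|x−xᵢ|+|y−yᵢ|) = Σwᵢ|x−xᵢ| + Σwᵢ|y−yᵢ|, so x and y are optimised independently as 1-D weighted medians.
Total weight W = 436; half = 218.
x-coordinate, sorted with cumulative weight:
  x=2 (Calder, w=50) cum 50
  x=6 (Granby, w=50) cum 100
  x=7 (Denby, w=55) cum 155
  x=7 (Elwood, w=20) cum 175
  x=19 (Holt, w=9) cum 184
  x=21 (Ashton, w=120) cum 304  ← median
  x=22 (Fenton, w=7) cum 311
  x=25 (Brookfield, w=125) cum 436
⇒ x* = 21
y-coordinate, sorted with cumulative weight:
  y=0 (Brookfield, w=125) cum 125
  y=1 (Ashton, w=120) cum 245  ← median
  y=6 (Elwood, w=20) cum 265
  y=8 (Holt, w=9) cum 274
  y=11 (Denby, w=55) cum 329
  y=12 (Calder, w=50) cum 379
  y=16 (Granby, w=50) cum 429
  y=21 (Fenton, w=7) cum 436
⇒ y* = 1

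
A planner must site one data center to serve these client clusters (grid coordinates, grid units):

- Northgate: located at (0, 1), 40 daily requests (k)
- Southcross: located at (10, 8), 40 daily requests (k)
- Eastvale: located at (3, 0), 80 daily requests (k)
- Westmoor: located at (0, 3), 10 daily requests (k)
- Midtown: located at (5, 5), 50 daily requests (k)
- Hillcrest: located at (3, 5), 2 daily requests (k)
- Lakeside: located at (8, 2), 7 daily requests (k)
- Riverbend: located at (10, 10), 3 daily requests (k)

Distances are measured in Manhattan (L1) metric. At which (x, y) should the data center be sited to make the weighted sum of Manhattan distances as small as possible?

(3, 1)

Manhattan distance separates: Σwᵢ(|x−xᵢ|+|y−yᵢ|) = Σwᵢ|x−xᵢ| + Σwᵢ|y−yᵢ|, so x and y are optimised independently as 1-D weighted medians.
Total weight W = 232; half = 116.
x-coordinate, sorted with cumulative weight:
  x=0 (Northgate, w=40) cum 40
  x=0 (Westmoor, w=10) cum 50
  x=3 (Eastvale, w=80) cum 130  ← median
  x=3 (Hillcrest, w=2) cum 132
  x=5 (Midtown, w=50) cum 182
  x=8 (Lakeside, w=7) cum 189
  x=10 (Southcross, w=40) cum 229
  x=10 (Riverbend, w=3) cum 232
⇒ x* = 3
y-coordinate, sorted with cumulative weight:
  y=0 (Eastvale, w=80) cum 80
  y=1 (Northgate, w=40) cum 120  ← median
  y=2 (Lakeside, w=7) cum 127
  y=3 (Westmoor, w=10) cum 137
  y=5 (Midtown, w=50) cum 187
  y=5 (Hillcrest, w=2) cum 189
  y=8 (Southcross, w=40) cum 229
  y=10 (Riverbend, w=3) cum 232
⇒ y* = 1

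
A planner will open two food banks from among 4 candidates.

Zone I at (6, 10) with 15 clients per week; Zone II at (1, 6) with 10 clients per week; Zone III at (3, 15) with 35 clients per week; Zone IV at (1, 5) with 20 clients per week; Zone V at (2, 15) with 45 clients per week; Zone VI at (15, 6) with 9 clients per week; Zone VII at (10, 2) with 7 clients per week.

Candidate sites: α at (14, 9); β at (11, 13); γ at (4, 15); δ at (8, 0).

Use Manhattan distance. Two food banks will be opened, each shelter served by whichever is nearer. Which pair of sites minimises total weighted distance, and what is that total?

Evaluate every pair (each demand assigned to the nearer of the two):
  {α, γ}: total = 723
  {γ, δ}: total = 735
  {β, γ}: total = 793
  {β, δ}: total = 1462
  {α, β}: total = 1578
  {α, δ}: total = 1974
Best pair: {α, γ} with total 723.

{α, γ}, total 723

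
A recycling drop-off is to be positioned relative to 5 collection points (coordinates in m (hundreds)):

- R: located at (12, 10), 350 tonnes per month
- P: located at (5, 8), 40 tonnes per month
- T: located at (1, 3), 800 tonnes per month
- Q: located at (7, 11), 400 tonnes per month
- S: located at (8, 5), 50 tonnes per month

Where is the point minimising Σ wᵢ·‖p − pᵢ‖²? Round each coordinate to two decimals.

(5.12, 6.63)

The minimiser of Σwᵢ‖p−pᵢ‖² is the weighted centroid p* = (Σwᵢpᵢ)/(Σwᵢ).
Σwᵢ = 1640.
Σwᵢxᵢ = 350·12 + 40·5 + 800·1 + 400·7 + 50·8 = 8400.
Σwᵢyᵢ = 350·10 + 40·8 + 800·3 + 400·11 + 50·5 = 10870.
x* = 8400/1640 = 5.12, y* = 10870/1640 = 6.63.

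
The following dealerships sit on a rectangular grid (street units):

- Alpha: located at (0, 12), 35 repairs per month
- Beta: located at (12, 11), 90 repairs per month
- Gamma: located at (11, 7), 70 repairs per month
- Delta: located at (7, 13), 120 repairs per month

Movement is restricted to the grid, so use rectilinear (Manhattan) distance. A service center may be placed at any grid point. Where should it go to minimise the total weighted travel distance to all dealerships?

(11, 11)

Manhattan distance separates: Σwᵢ(|x−xᵢ|+|y−yᵢ|) = Σwᵢ|x−xᵢ| + Σwᵢ|y−yᵢ|, so x and y are optimised independently as 1-D weighted medians.
Total weight W = 315; half = 157.5.
x-coordinate, sorted with cumulative weight:
  x=0 (Alpha, w=35) cum 35
  x=7 (Delta, w=120) cum 155
  x=11 (Gamma, w=70) cum 225  ← median
  x=12 (Beta, w=90) cum 315
⇒ x* = 11
y-coordinate, sorted with cumulative weight:
  y=7 (Gamma, w=70) cum 70
  y=11 (Beta, w=90) cum 160  ← median
  y=12 (Alpha, w=35) cum 195
  y=13 (Delta, w=120) cum 315
⇒ y* = 11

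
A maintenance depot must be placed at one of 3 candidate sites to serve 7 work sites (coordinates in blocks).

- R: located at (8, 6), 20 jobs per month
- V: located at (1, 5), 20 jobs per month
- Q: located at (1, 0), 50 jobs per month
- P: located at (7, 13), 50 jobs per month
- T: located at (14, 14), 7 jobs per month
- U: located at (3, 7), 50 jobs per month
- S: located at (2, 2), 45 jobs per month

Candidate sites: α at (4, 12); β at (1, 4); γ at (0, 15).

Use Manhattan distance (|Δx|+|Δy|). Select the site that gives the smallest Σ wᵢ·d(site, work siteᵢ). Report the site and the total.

β, total 1696 blocks

Total weighted distance at each candidate:
  α (4, 12): total = 2274
  β (1, 4): total = 1696
  γ (0, 15): total = 3140
Minimum is at β with total 1696 blocks.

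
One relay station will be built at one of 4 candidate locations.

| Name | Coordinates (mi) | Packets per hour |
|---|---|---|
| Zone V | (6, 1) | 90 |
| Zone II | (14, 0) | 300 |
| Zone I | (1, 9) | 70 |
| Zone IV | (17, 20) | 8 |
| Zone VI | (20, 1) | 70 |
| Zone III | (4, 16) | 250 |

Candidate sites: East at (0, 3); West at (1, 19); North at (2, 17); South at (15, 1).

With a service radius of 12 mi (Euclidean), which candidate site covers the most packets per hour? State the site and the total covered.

Coverage radius r = 12 mi; a point is covered iff (Δx)²+(Δy)² ≤ 12² = 144.
  East (0, 3): covers {Zone V, Zone I} → 160
  West (1, 19): covers {Zone I, Zone III} → 320
  North (2, 17): covers {Zone I, Zone III} → 320
  South (15, 1): covers {Zone V, Zone II, Zone VI} → 460
Maximum coverage at South: 460 packets per hour.

South, covering 460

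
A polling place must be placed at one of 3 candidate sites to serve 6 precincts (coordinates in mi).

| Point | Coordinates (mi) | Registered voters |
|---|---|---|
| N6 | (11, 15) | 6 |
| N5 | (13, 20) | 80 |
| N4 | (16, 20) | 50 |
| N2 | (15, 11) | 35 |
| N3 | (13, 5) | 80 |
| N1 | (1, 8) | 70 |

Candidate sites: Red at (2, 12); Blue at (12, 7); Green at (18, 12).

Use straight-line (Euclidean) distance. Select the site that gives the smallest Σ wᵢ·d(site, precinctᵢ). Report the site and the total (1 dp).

Total weighted distance at each candidate:
  Red (2, 12): total = 3739.3
  Blue (12, 7): total = 2898.6
  Green (18, 12): total = 3234.1
Minimum is at Blue with total 2898.6 mi.

Blue, total 2898.6 mi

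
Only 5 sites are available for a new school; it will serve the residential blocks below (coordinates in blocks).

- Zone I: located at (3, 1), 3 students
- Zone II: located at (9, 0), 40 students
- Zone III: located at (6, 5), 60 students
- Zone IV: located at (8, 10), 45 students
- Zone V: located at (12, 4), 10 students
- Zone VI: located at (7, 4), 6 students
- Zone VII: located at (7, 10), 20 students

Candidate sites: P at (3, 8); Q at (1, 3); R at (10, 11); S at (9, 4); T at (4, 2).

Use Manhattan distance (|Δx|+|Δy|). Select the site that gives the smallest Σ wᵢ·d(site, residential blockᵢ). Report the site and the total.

Total weighted distance at each candidate:
  P (3, 8): total = 1554
  Q (1, 3): total = 1924
  R (10, 11): total = 1496
  S (9, 4): total = 944
  T (4, 2): total = 1476
Minimum is at S with total 944 blocks.

S, total 944 blocks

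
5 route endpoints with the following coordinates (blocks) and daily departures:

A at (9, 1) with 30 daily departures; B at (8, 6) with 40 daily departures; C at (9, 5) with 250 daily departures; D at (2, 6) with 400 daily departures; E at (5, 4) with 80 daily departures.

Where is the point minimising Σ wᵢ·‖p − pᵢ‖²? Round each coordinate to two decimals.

The minimiser of Σwᵢ‖p−pᵢ‖² is the weighted centroid p* = (Σwᵢpᵢ)/(Σwᵢ).
Σwᵢ = 800.
Σwᵢxᵢ = 30·9 + 40·8 + 250·9 + 400·2 + 80·5 = 4040.
Σwᵢyᵢ = 30·1 + 40·6 + 250·5 + 400·6 + 80·4 = 4240.
x* = 4040/800 = 5.05, y* = 4240/800 = 5.30.

(5.05, 5.30)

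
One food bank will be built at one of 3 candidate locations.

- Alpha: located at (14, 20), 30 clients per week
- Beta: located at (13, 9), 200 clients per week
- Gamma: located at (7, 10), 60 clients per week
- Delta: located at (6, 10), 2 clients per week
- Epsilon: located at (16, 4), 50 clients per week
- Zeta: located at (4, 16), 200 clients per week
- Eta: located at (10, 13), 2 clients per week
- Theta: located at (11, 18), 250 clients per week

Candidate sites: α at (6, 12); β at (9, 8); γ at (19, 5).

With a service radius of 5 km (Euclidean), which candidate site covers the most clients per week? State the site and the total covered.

α, covering 264

Coverage radius r = 5 km; a point is covered iff (Δx)²+(Δy)² ≤ 5² = 25.
  α (6, 12): covers {Gamma, Delta, Zeta, Eta} → 264
  β (9, 8): covers {Beta, Gamma, Delta} → 262
  γ (19, 5): covers {Epsilon} → 50
Maximum coverage at α: 264 clients per week.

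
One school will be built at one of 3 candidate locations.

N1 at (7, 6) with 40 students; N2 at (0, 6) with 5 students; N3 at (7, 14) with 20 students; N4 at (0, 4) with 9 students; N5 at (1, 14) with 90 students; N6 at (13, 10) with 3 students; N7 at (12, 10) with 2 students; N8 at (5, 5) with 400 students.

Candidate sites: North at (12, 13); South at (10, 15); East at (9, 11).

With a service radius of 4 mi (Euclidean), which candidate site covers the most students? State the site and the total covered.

Coverage radius r = 4 mi; a point is covered iff (Δx)²+(Δy)² ≤ 4² = 16.
  North (12, 13): covers {N6, N7} → 5
  South (10, 15): covers {N3} → 20
  East (9, 11): covers {N3, N7} → 22
Maximum coverage at East: 22 students.

East, covering 22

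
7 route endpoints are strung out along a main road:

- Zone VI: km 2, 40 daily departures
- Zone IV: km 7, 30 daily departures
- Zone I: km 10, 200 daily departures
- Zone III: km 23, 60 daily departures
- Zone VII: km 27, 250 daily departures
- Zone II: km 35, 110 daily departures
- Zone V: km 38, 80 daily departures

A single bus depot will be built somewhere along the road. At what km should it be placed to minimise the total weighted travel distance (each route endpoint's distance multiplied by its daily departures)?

For a sum of weighted absolute distances on a line, the optimum is the weighted median (not the mean). Total weight W = 770; half-weight = 385.
Sort by position and accumulate weight:
  km 2 (Zone VI, w=40) → cum 40
  km 7 (Zone IV, w=30) → cum 70
  km 10 (Zone I, w=200) → cum 270
  km 23 (Zone III, w=60) → cum 330
  km 27 (Zone VII, w=250) → cum 580  ≥ 385 → median here
  km 35 (Zone II, w=110) → cum 690
  km 38 (Zone V, w=80) → cum 770
Optimal location: km 27.

x = 27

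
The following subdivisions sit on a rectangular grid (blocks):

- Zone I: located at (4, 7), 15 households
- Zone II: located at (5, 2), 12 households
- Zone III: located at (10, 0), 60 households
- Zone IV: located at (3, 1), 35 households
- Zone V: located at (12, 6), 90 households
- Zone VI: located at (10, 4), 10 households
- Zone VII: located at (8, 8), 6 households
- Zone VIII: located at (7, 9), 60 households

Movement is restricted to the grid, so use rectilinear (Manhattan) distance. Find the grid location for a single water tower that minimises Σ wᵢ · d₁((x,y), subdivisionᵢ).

Manhattan distance separates: Σwᵢ(|x−xᵢ|+|y−yᵢ|) = Σwᵢ|x−xᵢ| + Σwᵢ|y−yᵢ|, so x and y are optimised independently as 1-D weighted medians.
Total weight W = 288; half = 144.
x-coordinate, sorted with cumulative weight:
  x=3 (Zone IV, w=35) cum 35
  x=4 (Zone I, w=15) cum 50
  x=5 (Zone II, w=12) cum 62
  x=7 (Zone VIII, w=60) cum 122
  x=8 (Zone VII, w=6) cum 128
  x=10 (Zone III, w=60) cum 188  ← median
  x=10 (Zone VI, w=10) cum 198
  x=12 (Zone V, w=90) cum 288
⇒ x* = 10
y-coordinate, sorted with cumulative weight:
  y=0 (Zone III, w=60) cum 60
  y=1 (Zone IV, w=35) cum 95
  y=2 (Zone II, w=12) cum 107
  y=4 (Zone VI, w=10) cum 117
  y=6 (Zone V, w=90) cum 207  ← median
  y=7 (Zone I, w=15) cum 222
  y=8 (Zone VII, w=6) cum 228
  y=9 (Zone VIII, w=60) cum 288
⇒ y* = 6

(10, 6)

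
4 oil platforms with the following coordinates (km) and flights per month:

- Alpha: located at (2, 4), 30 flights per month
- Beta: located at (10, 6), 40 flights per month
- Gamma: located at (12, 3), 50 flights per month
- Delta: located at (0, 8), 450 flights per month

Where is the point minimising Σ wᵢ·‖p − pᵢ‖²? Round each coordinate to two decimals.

(1.86, 7.21)

The minimiser of Σwᵢ‖p−pᵢ‖² is the weighted centroid p* = (Σwᵢpᵢ)/(Σwᵢ).
Σwᵢ = 570.
Σwᵢxᵢ = 30·2 + 40·10 + 50·12 + 450·0 = 1060.
Σwᵢyᵢ = 30·4 + 40·6 + 50·3 + 450·8 = 4110.
x* = 1060/570 = 1.86, y* = 4110/570 = 7.21.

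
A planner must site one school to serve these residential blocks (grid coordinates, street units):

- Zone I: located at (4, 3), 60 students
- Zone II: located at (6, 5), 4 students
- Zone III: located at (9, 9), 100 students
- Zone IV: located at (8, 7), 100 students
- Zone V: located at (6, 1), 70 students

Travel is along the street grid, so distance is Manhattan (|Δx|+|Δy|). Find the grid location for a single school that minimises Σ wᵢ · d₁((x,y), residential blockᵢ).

Manhattan distance separates: Σwᵢ(|x−xᵢ|+|y−yᵢ|) = Σwᵢ|x−xᵢ| + Σwᵢ|y−yᵢ|, so x and y are optimised independently as 1-D weighted medians.
Total weight W = 334; half = 167.
x-coordinate, sorted with cumulative weight:
  x=4 (Zone I, w=60) cum 60
  x=6 (Zone II, w=4) cum 64
  x=6 (Zone V, w=70) cum 134
  x=8 (Zone IV, w=100) cum 234  ← median
  x=9 (Zone III, w=100) cum 334
⇒ x* = 8
y-coordinate, sorted with cumulative weight:
  y=1 (Zone V, w=70) cum 70
  y=3 (Zone I, w=60) cum 130
  y=5 (Zone II, w=4) cum 134
  y=7 (Zone IV, w=100) cum 234  ← median
  y=9 (Zone III, w=100) cum 334
⇒ y* = 7

(8, 7)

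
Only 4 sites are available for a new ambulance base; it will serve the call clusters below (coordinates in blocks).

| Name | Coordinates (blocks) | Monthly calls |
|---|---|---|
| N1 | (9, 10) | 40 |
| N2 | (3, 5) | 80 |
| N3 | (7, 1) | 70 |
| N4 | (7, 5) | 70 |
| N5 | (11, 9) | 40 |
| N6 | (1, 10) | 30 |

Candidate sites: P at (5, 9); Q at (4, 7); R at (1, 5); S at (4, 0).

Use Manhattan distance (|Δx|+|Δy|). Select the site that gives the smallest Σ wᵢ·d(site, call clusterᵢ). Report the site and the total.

Q, total 2080 blocks

Total weighted distance at each candidate:
  P (5, 9): total = 2190
  Q (4, 7): total = 2080
  R (1, 5): total = 2510
  S (4, 0): total = 2950
Minimum is at Q with total 2080 blocks.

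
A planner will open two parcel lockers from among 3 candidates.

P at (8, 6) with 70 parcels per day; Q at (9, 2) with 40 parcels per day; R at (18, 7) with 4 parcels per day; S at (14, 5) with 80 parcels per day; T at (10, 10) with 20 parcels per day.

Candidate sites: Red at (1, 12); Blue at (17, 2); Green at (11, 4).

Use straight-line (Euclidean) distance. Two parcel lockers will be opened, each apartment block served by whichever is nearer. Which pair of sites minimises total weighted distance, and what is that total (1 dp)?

Evaluate every pair (each demand assigned to the nearer of the two):
  {Blue, Green}: total = 760.6
  {Red, Green}: total = 770.6
  {Red, Blue}: total = 1509.6
Best pair: {Blue, Green} with total 760.6.

{Blue, Green}, total 760.6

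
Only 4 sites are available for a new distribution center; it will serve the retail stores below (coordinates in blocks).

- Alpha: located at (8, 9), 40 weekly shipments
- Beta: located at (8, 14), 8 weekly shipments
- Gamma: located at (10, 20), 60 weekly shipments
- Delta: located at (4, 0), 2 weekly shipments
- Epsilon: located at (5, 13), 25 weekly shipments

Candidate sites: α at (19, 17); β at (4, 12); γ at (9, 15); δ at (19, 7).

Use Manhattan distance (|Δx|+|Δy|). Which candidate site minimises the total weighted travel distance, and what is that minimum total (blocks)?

γ, total 846 blocks

Total weighted distance at each candidate:
  α (19, 17): total = 2106
  β (4, 12): total = 1242
  γ (9, 15): total = 846
  δ (19, 7): total = 2528
Minimum is at γ with total 846 blocks.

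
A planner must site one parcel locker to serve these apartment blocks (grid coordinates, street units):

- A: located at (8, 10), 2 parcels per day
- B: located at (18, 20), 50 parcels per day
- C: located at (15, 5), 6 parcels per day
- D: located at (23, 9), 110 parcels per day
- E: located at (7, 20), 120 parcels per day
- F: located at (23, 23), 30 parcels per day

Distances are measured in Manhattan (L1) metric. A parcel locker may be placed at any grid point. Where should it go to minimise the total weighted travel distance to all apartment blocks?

(18, 20)

Manhattan distance separates: Σwᵢ(|x−xᵢ|+|y−yᵢ|) = Σwᵢ|x−xᵢ| + Σwᵢ|y−yᵢ|, so x and y are optimised independently as 1-D weighted medians.
Total weight W = 318; half = 159.
x-coordinate, sorted with cumulative weight:
  x=7 (E, w=120) cum 120
  x=8 (A, w=2) cum 122
  x=15 (C, w=6) cum 128
  x=18 (B, w=50) cum 178  ← median
  x=23 (D, w=110) cum 288
  x=23 (F, w=30) cum 318
⇒ x* = 18
y-coordinate, sorted with cumulative weight:
  y=5 (C, w=6) cum 6
  y=9 (D, w=110) cum 116
  y=10 (A, w=2) cum 118
  y=20 (B, w=50) cum 168  ← median
  y=20 (E, w=120) cum 288
  y=23 (F, w=30) cum 318
⇒ y* = 20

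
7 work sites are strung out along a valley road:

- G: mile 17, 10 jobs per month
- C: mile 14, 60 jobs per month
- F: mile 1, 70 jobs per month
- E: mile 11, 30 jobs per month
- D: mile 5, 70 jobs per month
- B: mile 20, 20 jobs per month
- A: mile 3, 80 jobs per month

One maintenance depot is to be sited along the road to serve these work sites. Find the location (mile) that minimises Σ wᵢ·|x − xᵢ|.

For a sum of weighted absolute distances on a line, the optimum is the weighted median (not the mean). Total weight W = 340; half-weight = 170.
Sort by position and accumulate weight:
  mile 1 (F, w=70) → cum 70
  mile 3 (A, w=80) → cum 150
  mile 5 (D, w=70) → cum 220  ≥ 170 → median here
  mile 11 (E, w=30) → cum 250
  mile 14 (C, w=60) → cum 310
  mile 17 (G, w=10) → cum 320
  mile 20 (B, w=20) → cum 340
Optimal location: mile 5.

x = 5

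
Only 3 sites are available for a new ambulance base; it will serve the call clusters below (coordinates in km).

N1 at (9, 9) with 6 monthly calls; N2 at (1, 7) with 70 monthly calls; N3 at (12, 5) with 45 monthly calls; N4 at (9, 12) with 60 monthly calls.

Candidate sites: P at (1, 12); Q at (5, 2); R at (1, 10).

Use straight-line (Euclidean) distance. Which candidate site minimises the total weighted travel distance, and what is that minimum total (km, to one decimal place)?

R, total 1296.9 km

Total weighted distance at each candidate:
  P (1, 12): total = 1468.0
  Q (5, 2): total = 1485.5
  R (1, 10): total = 1296.9
Minimum is at R with total 1296.9 km.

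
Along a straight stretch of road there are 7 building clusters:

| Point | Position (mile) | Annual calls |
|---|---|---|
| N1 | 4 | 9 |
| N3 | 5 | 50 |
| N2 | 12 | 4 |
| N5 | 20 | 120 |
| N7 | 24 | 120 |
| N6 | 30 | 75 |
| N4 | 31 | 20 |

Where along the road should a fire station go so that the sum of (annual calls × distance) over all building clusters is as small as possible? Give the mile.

x = 24

For a sum of weighted absolute distances on a line, the optimum is the weighted median (not the mean). Total weight W = 398; half-weight = 199.
Sort by position and accumulate weight:
  mile 4 (N1, w=9) → cum 9
  mile 5 (N3, w=50) → cum 59
  mile 12 (N2, w=4) → cum 63
  mile 20 (N5, w=120) → cum 183
  mile 24 (N7, w=120) → cum 303  ≥ 199 → median here
  mile 30 (N6, w=75) → cum 378
  mile 31 (N4, w=20) → cum 398
Optimal location: mile 24.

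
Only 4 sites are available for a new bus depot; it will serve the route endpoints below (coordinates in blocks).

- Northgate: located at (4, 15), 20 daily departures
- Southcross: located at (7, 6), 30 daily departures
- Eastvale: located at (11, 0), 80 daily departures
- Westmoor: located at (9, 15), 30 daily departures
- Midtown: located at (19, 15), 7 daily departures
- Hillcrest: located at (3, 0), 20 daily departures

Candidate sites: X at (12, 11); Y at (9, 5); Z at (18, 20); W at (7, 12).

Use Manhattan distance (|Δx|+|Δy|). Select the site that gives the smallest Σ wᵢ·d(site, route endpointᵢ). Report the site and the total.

Y, total 1610 blocks

Total weighted distance at each candidate:
  X (12, 11): total = 2187
  Y (9, 5): total = 1610
  Z (18, 20): total = 4452
  W (7, 12): total = 2155
Minimum is at Y with total 1610 blocks.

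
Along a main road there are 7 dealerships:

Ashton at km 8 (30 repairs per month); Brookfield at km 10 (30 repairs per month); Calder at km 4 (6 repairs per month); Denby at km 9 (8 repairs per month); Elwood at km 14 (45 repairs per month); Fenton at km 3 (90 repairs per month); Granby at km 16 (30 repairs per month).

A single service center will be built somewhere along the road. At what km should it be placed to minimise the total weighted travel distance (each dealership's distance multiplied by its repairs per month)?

x = 8

For a sum of weighted absolute distances on a line, the optimum is the weighted median (not the mean). Total weight W = 239; half-weight = 119.5.
Sort by position and accumulate weight:
  km 3 (Fenton, w=90) → cum 90
  km 4 (Calder, w=6) → cum 96
  km 8 (Ashton, w=30) → cum 126  ≥ 119.5 → median here
  km 9 (Denby, w=8) → cum 134
  km 10 (Brookfield, w=30) → cum 164
  km 14 (Elwood, w=45) → cum 209
  km 16 (Granby, w=30) → cum 239
Optimal location: km 8.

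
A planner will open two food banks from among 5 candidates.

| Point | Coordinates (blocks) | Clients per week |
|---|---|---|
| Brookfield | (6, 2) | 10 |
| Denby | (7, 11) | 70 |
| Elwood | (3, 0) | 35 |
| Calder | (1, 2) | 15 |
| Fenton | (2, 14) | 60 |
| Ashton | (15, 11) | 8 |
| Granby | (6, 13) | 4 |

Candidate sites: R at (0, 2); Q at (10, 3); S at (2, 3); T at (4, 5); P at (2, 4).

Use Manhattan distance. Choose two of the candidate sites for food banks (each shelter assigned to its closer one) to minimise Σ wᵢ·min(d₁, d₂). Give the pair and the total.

Evaluate every pair (each demand assigned to the nearer of the two):
  {T, P}: total = 1676
  {S, T}: total = 1686
  {R, T}: total = 1706
  {Q, T}: total = 1784
  {Q, P}: total = 1796
  {Q, S}: total = 1810
  {S, P}: total = 1872
  {R, P}: total = 1902
  {R, S}: total = 1999
  {R, Q}: total = 2010
Best pair: {T, P} with total 1676.

{T, P}, total 1676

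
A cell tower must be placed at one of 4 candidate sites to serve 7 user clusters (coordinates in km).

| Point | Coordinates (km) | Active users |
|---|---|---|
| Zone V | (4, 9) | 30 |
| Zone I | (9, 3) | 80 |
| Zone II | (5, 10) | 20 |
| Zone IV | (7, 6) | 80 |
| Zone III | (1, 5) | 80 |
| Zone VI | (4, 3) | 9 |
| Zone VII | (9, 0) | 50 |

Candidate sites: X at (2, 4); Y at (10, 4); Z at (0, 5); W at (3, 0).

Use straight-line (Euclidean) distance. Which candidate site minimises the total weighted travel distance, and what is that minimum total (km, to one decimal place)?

Total weighted distance at each candidate:
  X (2, 4): total = 1828.6
  Y (10, 4): total = 1777.4
  Z (0, 5): total = 2249.4
  W (3, 0): total = 2348.4
Minimum is at Y with total 1777.4 km.

Y, total 1777.4 km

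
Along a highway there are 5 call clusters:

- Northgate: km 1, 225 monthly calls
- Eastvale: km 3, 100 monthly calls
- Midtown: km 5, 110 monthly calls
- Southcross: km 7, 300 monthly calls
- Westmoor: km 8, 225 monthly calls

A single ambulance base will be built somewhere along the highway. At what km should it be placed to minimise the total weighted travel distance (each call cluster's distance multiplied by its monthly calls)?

For a sum of weighted absolute distances on a line, the optimum is the weighted median (not the mean). Total weight W = 960; half-weight = 480.
Sort by position and accumulate weight:
  km 1 (Northgate, w=225) → cum 225
  km 3 (Eastvale, w=100) → cum 325
  km 5 (Midtown, w=110) → cum 435
  km 7 (Southcross, w=300) → cum 735  ≥ 480 → median here
  km 8 (Westmoor, w=225) → cum 960
Optimal location: km 7.

x = 7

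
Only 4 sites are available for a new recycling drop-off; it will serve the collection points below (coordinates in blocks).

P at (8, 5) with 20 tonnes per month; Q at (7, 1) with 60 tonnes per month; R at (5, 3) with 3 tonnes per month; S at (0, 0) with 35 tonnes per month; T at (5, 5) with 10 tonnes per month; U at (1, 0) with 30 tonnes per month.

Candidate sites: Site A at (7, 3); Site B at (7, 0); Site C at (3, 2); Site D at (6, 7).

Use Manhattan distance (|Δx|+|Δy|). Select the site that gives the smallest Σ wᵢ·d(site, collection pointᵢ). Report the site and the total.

Total weighted distance at each candidate:
  Site A (7, 3): total = 846
  Site B (7, 0): total = 690
  Site C (3, 2): total = 814
  Site D (6, 7): total = 1360
Minimum is at Site B with total 690 blocks.

Site B, total 690 blocks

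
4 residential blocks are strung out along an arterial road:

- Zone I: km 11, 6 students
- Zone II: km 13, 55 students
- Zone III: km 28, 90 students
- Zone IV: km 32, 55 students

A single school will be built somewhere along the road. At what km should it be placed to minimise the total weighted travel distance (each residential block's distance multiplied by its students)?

x = 28

For a sum of weighted absolute distances on a line, the optimum is the weighted median (not the mean). Total weight W = 206; half-weight = 103.
Sort by position and accumulate weight:
  km 11 (Zone I, w=6) → cum 6
  km 13 (Zone II, w=55) → cum 61
  km 28 (Zone III, w=90) → cum 151  ≥ 103 → median here
  km 32 (Zone IV, w=55) → cum 206
Optimal location: km 28.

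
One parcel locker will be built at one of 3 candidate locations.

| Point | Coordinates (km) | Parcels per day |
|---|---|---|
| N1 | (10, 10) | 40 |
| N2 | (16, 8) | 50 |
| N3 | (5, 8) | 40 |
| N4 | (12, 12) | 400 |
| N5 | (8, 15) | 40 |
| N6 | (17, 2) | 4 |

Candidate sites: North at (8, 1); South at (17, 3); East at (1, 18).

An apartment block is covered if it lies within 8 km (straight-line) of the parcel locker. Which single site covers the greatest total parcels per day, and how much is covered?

South, covering 54

Coverage radius r = 8 km; a point is covered iff (Δx)²+(Δy)² ≤ 8² = 64.
  North (8, 1): covers {N3} → 40
  South (17, 3): covers {N2, N6} → 54
  East (1, 18): covers {N5} → 40
Maximum coverage at South: 54 parcels per day.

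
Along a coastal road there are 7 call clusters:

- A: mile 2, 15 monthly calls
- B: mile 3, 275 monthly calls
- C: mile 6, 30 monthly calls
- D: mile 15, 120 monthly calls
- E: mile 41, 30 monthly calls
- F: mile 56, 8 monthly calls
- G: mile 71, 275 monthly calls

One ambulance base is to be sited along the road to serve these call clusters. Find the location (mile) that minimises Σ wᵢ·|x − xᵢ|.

For a sum of weighted absolute distances on a line, the optimum is the weighted median (not the mean). Total weight W = 753; half-weight = 376.5.
Sort by position and accumulate weight:
  mile 2 (A, w=15) → cum 15
  mile 3 (B, w=275) → cum 290
  mile 6 (C, w=30) → cum 320
  mile 15 (D, w=120) → cum 440  ≥ 376.5 → median here
  mile 41 (E, w=30) → cum 470
  mile 56 (F, w=8) → cum 478
  mile 71 (G, w=275) → cum 753
Optimal location: mile 15.

x = 15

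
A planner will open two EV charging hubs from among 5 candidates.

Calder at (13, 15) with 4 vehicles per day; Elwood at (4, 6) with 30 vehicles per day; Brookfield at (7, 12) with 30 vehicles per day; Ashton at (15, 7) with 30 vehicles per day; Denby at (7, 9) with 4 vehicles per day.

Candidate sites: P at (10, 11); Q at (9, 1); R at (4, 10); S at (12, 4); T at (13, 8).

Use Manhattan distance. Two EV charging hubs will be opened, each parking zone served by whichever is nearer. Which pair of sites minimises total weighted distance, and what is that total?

{R, T}, total 404

Evaluate every pair (each demand assigned to the nearer of the two):
  {R, T}: total = 404
  {R, S}: total = 514
  {P, R}: total = 554
  {P, T}: total = 588
  {P, S}: total = 648
  {Q, R}: total = 702
  {P, Q}: total = 738
  {Q, T}: total = 746
  {S, T}: total = 746
  {Q, S}: total = 958
Best pair: {R, T} with total 404.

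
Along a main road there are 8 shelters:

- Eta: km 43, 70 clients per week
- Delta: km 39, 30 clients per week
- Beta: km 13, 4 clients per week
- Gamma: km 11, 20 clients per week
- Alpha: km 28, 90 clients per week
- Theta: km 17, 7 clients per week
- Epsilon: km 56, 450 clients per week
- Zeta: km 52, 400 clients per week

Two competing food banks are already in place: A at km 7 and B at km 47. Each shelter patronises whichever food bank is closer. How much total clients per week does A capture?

The indifferent point is the midpoint (7+47)/2 = 27; shelters left of it (closer to A at 7) go to A, those right go to B.
  Gamma at 11 (w=20) → A
  Beta at 13 (w=4) → A
  Theta at 17 (w=7) → A
  Alpha at 28 (w=90) → B
  Delta at 39 (w=30) → B
  Eta at 43 (w=70) → B
  Zeta at 52 (w=400) → B
  Epsilon at 56 (w=450) → B
A captures 31; B captures 1040.

31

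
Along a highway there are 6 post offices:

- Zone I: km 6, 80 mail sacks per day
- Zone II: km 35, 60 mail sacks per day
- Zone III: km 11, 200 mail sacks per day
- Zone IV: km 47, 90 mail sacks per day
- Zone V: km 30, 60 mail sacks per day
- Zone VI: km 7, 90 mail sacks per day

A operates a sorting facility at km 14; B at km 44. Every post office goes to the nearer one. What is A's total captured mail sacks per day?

The indifferent point is the midpoint (14+44)/2 = 29; post offices left of it (closer to A at 14) go to A, those right go to B.
  Zone I at 6 (w=80) → A
  Zone VI at 7 (w=90) → A
  Zone III at 11 (w=200) → A
  Zone V at 30 (w=60) → B
  Zone II at 35 (w=60) → B
  Zone IV at 47 (w=90) → B
A captures 370; B captures 210.

370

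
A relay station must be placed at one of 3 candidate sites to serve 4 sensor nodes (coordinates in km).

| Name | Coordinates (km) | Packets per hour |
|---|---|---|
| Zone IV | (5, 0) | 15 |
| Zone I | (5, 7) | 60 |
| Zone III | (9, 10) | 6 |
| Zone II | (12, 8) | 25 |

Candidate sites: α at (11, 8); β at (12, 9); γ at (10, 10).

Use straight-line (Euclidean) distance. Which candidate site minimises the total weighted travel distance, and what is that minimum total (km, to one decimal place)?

Total weighted distance at each candidate:
  α (11, 8): total = 556.9
  β (12, 9): total = 651.8
  γ (10, 10): total = 594.3
Minimum is at α with total 556.9 km.

α, total 556.9 km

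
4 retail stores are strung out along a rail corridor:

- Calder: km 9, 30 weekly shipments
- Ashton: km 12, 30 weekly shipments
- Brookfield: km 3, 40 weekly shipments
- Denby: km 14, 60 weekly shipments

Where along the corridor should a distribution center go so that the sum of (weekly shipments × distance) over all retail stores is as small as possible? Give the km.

For a sum of weighted absolute distances on a line, the optimum is the weighted median (not the mean). Total weight W = 160; half-weight = 80.
Sort by position and accumulate weight:
  km 3 (Brookfield, w=40) → cum 40
  km 9 (Calder, w=30) → cum 70
  km 12 (Ashton, w=30) → cum 100  ≥ 80 → median here
  km 14 (Denby, w=60) → cum 160
Optimal location: km 12.

x = 12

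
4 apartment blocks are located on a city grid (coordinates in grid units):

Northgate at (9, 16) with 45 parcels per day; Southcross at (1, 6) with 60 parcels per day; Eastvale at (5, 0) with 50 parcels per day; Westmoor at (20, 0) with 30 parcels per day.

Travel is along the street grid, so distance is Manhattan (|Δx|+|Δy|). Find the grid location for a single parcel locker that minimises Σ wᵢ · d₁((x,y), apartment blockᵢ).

Manhattan distance separates: Σwᵢ(|x−xᵢ|+|y−yᵢ|) = Σwᵢ|x−xᵢ| + Σwᵢ|y−yᵢ|, so x and y are optimised independently as 1-D weighted medians.
Total weight W = 185; half = 92.5.
x-coordinate, sorted with cumulative weight:
  x=1 (Southcross, w=60) cum 60
  x=5 (Eastvale, w=50) cum 110  ← median
  x=9 (Northgate, w=45) cum 155
  x=20 (Westmoor, w=30) cum 185
⇒ x* = 5
y-coordinate, sorted with cumulative weight:
  y=0 (Eastvale, w=50) cum 50
  y=0 (Westmoor, w=30) cum 80
  y=6 (Southcross, w=60) cum 140  ← median
  y=16 (Northgate, w=45) cum 185
⇒ y* = 6

(5, 6)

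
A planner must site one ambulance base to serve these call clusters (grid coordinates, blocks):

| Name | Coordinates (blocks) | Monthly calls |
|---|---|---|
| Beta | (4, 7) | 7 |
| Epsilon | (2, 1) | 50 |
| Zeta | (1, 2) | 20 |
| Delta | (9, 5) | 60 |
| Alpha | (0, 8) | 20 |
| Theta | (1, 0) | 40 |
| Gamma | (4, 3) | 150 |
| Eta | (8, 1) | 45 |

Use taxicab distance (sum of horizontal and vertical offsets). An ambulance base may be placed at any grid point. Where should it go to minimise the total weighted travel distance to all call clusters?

(4, 3)

Manhattan distance separates: Σwᵢ(|x−xᵢ|+|y−yᵢ|) = Σwᵢ|x−xᵢ| + Σwᵢ|y−yᵢ|, so x and y are optimised independently as 1-D weighted medians.
Total weight W = 392; half = 196.
x-coordinate, sorted with cumulative weight:
  x=0 (Alpha, w=20) cum 20
  x=1 (Zeta, w=20) cum 40
  x=1 (Theta, w=40) cum 80
  x=2 (Epsilon, w=50) cum 130
  x=4 (Beta, w=7) cum 137
  x=4 (Gamma, w=150) cum 287  ← median
  x=8 (Eta, w=45) cum 332
  x=9 (Delta, w=60) cum 392
⇒ x* = 4
y-coordinate, sorted with cumulative weight:
  y=0 (Theta, w=40) cum 40
  y=1 (Epsilon, w=50) cum 90
  y=1 (Eta, w=45) cum 135
  y=2 (Zeta, w=20) cum 155
  y=3 (Gamma, w=150) cum 305  ← median
  y=5 (Delta, w=60) cum 365
  y=7 (Beta, w=7) cum 372
  y=8 (Alpha, w=20) cum 392
⇒ y* = 3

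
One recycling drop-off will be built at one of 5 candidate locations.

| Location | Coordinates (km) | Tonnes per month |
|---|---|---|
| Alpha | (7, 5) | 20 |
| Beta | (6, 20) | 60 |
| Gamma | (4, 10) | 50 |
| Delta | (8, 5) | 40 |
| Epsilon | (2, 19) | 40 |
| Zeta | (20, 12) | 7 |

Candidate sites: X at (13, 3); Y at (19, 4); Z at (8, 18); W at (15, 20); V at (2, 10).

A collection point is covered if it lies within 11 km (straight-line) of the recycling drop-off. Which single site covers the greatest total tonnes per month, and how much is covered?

V, covering 210

Coverage radius r = 11 km; a point is covered iff (Δx)²+(Δy)² ≤ 11² = 121.
  X (13, 3): covers {Alpha, Delta} → 60
  Y (19, 4): covers {Zeta} → 7
  Z (8, 18): covers {Beta, Gamma, Epsilon} → 150
  W (15, 20): covers {Beta, Zeta} → 67
  V (2, 10): covers {Alpha, Beta, Gamma, Delta, Epsilon} → 210
Maximum coverage at V: 210 tonnes per month.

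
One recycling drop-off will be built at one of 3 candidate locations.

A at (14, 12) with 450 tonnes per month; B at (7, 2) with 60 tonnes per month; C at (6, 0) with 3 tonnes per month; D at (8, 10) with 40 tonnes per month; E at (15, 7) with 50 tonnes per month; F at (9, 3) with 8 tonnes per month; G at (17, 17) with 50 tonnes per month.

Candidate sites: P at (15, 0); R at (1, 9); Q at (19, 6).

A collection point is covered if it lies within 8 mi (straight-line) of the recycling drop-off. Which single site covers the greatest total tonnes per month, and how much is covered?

Coverage radius r = 8 mi; a point is covered iff (Δx)²+(Δy)² ≤ 8² = 64.
  P (15, 0): covers {E, F} → 58
  R (1, 9): covers {D} → 40
  Q (19, 6): covers {A, E} → 500
Maximum coverage at Q: 500 tonnes per month.

Q, covering 500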